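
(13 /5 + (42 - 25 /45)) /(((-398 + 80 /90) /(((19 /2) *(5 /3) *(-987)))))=6194741 /3574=1733.28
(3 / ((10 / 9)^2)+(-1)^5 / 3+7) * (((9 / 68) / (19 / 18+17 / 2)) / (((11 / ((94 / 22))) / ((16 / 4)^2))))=3463101 / 4422550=0.78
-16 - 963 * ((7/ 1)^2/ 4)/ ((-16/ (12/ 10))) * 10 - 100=139705/ 16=8731.56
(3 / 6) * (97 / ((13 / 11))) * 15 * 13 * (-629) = -10067145 / 2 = -5033572.50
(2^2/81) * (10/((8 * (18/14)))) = 35/729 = 0.05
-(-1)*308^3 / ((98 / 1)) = 298144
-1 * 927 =-927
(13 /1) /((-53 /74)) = -962 /53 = -18.15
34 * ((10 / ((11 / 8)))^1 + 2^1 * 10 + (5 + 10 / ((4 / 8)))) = 19550 / 11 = 1777.27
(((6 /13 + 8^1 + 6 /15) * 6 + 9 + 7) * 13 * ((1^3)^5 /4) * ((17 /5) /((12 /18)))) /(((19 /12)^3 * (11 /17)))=841974912 /1886225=446.38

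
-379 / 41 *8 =-3032 / 41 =-73.95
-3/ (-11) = 3/ 11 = 0.27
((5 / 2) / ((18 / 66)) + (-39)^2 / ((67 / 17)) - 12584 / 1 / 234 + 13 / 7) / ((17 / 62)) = 89808643 / 71757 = 1251.57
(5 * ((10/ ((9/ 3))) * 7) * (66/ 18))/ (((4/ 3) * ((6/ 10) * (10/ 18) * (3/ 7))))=13475/ 6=2245.83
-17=-17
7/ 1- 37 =-30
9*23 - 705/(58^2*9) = 2088809/10092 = 206.98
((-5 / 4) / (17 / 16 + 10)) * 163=-3260 / 177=-18.42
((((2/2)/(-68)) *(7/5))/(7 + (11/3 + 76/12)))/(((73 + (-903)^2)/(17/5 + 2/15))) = -371/70702289400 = -0.00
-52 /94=-26 /47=-0.55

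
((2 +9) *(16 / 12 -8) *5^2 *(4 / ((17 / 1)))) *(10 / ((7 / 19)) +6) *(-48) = 81664000 / 119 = 686252.10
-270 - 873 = -1143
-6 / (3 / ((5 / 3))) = -10 / 3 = -3.33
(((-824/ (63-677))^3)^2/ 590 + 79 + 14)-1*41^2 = -392193199622164555148/ 246974587557473455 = -1587.99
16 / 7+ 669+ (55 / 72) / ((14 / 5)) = 676931 / 1008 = 671.56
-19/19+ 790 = 789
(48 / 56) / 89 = 6 / 623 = 0.01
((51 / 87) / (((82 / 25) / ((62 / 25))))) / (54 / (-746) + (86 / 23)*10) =4521133 / 380669051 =0.01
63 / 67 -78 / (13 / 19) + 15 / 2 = -14145 / 134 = -105.56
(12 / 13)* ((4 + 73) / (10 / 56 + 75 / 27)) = 232848 / 9685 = 24.04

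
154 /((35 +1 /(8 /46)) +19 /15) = 9240 /2521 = 3.67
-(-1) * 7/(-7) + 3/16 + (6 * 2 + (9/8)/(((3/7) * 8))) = 737/64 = 11.52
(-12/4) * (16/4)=-12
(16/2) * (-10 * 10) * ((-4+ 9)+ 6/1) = -8800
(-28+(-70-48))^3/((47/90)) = -280092240/47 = -5959409.36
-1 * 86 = -86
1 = 1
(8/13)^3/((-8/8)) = -512/2197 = -0.23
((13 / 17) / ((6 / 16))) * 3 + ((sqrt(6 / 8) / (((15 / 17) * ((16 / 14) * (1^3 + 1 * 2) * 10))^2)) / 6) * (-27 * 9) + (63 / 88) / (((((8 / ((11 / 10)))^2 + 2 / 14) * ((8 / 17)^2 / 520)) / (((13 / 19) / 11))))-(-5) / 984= 924518769487 / 114218650176-14161 * sqrt(3) / 640000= 8.06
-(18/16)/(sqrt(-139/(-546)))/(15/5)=-0.74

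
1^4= 1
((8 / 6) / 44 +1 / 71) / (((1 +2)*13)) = 8 / 7029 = 0.00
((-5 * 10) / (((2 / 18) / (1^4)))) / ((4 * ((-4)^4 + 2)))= -75 / 172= -0.44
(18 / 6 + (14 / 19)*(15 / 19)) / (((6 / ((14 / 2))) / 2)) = 3017 / 361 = 8.36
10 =10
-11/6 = -1.83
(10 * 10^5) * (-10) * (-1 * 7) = 70000000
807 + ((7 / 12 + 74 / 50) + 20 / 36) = 728657 / 900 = 809.62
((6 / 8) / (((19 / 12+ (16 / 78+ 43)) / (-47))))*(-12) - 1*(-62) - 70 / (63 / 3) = 475892 / 6987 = 68.11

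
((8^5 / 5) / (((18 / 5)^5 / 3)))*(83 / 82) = 26560000 / 807003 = 32.91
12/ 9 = 4/ 3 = 1.33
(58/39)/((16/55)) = 1595/312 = 5.11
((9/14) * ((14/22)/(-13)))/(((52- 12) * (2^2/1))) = -9/45760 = -0.00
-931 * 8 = -7448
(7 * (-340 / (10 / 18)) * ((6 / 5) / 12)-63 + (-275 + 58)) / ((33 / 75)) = -1610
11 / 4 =2.75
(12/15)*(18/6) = 2.40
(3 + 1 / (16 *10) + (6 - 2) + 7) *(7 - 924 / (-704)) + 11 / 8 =301573 / 2560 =117.80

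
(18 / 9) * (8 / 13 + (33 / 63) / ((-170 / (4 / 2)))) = 28274 / 23205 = 1.22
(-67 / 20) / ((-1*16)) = 67 / 320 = 0.21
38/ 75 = 0.51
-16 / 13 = -1.23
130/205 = 26/41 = 0.63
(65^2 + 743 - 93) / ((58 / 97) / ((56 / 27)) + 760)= 13240500 / 2064943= 6.41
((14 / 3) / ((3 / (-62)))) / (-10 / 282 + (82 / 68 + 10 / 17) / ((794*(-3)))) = 1101328816 / 413541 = 2663.17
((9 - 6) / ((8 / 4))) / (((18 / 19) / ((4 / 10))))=19 / 30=0.63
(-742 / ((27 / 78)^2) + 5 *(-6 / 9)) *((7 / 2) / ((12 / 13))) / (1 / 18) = -22834721 / 54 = -422865.20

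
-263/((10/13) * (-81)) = 3419/810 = 4.22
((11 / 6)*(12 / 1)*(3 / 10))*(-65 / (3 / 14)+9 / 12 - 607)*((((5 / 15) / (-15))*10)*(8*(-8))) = -768416 / 9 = -85379.56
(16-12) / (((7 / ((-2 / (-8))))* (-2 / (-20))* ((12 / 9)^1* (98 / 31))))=465 / 1372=0.34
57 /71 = 0.80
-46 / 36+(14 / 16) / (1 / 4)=2.22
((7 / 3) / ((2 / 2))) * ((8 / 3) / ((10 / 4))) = 112 / 45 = 2.49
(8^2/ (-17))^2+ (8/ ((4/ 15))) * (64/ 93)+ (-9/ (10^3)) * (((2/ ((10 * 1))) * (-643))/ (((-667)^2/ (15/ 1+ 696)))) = 693921337836163/ 19928802755000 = 34.82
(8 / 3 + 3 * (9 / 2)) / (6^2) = 97 / 216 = 0.45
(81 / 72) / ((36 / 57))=57 / 32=1.78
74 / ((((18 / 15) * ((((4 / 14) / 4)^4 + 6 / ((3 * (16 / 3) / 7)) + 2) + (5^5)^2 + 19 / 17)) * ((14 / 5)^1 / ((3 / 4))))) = 10787350 / 6377660000379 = 0.00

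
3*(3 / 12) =3 / 4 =0.75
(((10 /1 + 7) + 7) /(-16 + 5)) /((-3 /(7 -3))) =32 /11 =2.91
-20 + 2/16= -159/8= -19.88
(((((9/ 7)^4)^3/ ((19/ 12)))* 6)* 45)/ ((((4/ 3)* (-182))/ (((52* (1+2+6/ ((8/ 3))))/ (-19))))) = 206.03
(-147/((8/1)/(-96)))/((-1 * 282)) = -6.26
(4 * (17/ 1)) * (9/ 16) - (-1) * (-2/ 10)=761/ 20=38.05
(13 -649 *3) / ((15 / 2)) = -3868 / 15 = -257.87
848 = 848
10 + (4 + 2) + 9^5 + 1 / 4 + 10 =236301 / 4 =59075.25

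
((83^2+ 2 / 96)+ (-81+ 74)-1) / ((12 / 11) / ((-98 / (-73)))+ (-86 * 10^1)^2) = 178025771 / 19134952224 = 0.01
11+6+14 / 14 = 18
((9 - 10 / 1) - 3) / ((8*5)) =-1 / 10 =-0.10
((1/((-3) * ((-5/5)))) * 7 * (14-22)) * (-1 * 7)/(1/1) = 392/3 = 130.67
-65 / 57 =-1.14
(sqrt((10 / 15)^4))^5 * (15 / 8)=640 / 19683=0.03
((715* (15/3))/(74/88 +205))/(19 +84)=0.17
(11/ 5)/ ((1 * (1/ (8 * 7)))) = 616/ 5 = 123.20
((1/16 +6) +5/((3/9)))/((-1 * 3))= -337/48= -7.02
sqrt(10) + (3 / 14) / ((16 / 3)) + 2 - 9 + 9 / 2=-551 / 224 + sqrt(10)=0.70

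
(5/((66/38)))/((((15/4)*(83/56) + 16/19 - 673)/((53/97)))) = -21428960/9081393849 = -0.00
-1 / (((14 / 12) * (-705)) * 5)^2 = -4 / 67650625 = -0.00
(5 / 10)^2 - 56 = -55.75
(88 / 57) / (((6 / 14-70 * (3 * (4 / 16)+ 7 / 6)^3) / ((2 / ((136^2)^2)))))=-693 / 37810382323016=-0.00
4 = 4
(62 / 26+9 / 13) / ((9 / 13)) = 40 / 9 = 4.44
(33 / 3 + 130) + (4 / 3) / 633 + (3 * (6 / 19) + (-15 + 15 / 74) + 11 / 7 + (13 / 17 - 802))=-672.51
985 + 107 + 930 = 2022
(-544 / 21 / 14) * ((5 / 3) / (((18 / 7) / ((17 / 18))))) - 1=-10883 / 5103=-2.13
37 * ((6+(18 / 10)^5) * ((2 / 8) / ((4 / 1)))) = 2878563 / 50000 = 57.57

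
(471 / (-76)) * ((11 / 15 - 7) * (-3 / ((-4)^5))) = 22137 / 194560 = 0.11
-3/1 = -3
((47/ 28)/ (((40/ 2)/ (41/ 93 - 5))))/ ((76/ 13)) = -32383/ 494760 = -0.07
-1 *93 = -93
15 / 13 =1.15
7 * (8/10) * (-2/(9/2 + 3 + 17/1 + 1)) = -112/255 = -0.44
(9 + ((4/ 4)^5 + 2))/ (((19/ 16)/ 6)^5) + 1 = 97847199811/ 2476099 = 39516.68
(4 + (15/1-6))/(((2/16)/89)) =9256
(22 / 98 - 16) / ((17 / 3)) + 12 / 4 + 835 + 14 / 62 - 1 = 21547793 / 25823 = 834.44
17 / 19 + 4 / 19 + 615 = 11706 / 19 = 616.11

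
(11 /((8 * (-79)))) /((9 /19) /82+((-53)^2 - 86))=-8569 /1340611988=-0.00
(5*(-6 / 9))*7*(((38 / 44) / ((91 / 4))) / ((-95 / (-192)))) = -256 / 143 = -1.79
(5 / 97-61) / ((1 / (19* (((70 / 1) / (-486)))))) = 3931480 / 23571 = 166.79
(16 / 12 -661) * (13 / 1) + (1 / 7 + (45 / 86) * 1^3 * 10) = -7738973 / 903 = -8570.29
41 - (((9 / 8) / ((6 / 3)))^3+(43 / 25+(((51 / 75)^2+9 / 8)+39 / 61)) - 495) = 83057643291 / 156160000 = 531.88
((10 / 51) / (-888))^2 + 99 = 50762322889 / 512750736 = 99.00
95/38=5/2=2.50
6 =6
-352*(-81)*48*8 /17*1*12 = 7728429.18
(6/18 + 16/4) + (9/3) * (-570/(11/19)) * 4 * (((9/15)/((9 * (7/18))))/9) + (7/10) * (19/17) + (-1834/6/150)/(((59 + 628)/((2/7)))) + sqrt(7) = -88998310993/404677350 + sqrt(7) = -217.28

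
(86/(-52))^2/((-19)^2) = 1849/244036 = 0.01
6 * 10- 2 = 58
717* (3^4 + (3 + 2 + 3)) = 63813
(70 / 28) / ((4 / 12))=15 / 2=7.50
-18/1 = -18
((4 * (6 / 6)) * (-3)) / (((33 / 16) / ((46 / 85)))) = -2944 / 935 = -3.15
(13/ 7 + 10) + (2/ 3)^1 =263/ 21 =12.52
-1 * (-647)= 647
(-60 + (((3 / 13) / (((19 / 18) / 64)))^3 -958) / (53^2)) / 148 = -1256462458619 / 3132379108118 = -0.40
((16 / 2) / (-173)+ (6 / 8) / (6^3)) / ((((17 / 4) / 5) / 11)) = -117205 / 211752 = -0.55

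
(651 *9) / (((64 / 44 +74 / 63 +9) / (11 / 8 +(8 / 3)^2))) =275648373 / 64472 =4275.47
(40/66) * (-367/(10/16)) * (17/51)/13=-11744/1287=-9.13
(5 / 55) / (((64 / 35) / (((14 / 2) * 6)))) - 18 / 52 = 7971 / 4576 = 1.74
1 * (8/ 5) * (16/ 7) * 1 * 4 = 512/ 35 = 14.63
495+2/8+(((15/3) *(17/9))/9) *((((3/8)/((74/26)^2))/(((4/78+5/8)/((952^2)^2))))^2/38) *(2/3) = 1107221774437623561404896544860237/19024210988868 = 58200667301551343695.98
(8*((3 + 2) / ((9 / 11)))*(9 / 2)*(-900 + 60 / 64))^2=625957880625 / 16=39122367539.06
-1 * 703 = -703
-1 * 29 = -29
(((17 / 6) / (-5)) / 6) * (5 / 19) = -17 / 684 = -0.02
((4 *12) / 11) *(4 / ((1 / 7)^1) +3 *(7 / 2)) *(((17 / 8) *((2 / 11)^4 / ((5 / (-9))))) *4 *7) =-1439424 / 73205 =-19.66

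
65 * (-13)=-845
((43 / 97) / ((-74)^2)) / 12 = 43 / 6374064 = 0.00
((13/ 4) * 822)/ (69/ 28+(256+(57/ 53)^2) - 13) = 70039606/ 6465743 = 10.83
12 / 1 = 12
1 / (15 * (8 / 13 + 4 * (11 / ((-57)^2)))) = 14079 / 132820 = 0.11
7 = 7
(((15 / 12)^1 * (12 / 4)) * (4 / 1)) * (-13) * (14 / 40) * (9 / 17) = -2457 / 68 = -36.13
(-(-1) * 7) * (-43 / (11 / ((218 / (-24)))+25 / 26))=121862 / 101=1206.55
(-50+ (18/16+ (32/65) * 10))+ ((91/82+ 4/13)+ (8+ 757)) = 3080593/4264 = 722.47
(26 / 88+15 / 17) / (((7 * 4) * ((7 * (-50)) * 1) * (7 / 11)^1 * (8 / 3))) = -0.00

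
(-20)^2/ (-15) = -80/ 3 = -26.67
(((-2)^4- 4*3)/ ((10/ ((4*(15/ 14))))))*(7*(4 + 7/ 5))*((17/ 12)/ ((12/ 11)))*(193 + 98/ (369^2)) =16241.01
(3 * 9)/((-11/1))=-27/11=-2.45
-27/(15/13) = -117/5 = -23.40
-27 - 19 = -46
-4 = -4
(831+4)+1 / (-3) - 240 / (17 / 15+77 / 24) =1218184 / 1563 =779.39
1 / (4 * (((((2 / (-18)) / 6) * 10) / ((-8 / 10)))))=27 / 25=1.08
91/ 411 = 0.22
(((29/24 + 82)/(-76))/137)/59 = -1997/14743392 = -0.00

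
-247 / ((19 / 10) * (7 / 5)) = -650 / 7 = -92.86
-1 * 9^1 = -9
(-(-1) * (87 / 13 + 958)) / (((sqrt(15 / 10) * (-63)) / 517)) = -6483697 * sqrt(6) / 2457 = -6463.88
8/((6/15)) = 20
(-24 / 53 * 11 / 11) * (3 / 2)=-0.68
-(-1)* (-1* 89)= -89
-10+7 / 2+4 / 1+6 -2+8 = 19 / 2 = 9.50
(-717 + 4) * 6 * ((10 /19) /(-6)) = 7130 /19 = 375.26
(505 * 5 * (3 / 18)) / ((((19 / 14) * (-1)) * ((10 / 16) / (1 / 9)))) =-28280 / 513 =-55.13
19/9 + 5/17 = 368/153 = 2.41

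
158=158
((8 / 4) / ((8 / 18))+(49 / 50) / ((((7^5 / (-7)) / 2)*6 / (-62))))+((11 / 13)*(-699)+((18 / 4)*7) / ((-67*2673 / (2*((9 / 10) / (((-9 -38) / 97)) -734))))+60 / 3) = -8440289707742 / 14893904025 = -566.69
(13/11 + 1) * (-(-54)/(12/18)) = 1944/11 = 176.73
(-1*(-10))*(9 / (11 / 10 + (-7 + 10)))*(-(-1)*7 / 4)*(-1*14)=-22050 / 41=-537.80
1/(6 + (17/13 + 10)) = 13/225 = 0.06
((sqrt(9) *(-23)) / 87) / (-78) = 23 / 2262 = 0.01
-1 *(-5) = 5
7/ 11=0.64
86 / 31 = 2.77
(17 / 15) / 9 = 17 / 135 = 0.13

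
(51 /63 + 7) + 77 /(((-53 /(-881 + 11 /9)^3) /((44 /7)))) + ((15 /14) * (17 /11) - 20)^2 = 5698142679382088461 /916315092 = 6218540684.45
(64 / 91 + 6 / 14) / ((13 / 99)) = 10197 / 1183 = 8.62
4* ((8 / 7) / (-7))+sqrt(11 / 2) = -32 / 49+sqrt(22) / 2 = 1.69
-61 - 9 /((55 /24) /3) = -4003 /55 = -72.78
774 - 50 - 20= 704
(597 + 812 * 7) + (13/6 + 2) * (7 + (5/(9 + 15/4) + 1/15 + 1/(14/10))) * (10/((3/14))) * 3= 187827/17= 11048.65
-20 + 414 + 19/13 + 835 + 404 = 21248/13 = 1634.46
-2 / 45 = -0.04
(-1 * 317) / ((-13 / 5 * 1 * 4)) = 1585 / 52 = 30.48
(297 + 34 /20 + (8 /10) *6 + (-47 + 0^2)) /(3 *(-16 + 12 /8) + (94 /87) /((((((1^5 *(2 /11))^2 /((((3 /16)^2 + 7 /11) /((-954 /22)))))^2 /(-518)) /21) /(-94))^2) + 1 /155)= 683626950026585975952506880 /144986803941171544187552815874501149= 0.00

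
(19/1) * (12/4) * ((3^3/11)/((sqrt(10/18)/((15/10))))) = 13851 * sqrt(5)/110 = 281.56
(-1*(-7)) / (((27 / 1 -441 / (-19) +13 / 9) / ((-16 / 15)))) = -6384 / 44165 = -0.14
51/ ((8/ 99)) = 5049/ 8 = 631.12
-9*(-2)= 18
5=5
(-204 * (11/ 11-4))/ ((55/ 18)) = 11016/ 55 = 200.29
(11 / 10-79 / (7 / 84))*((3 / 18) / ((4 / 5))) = -9469 / 48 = -197.27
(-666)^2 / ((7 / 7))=443556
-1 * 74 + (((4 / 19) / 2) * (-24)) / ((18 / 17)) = -4354 / 57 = -76.39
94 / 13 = 7.23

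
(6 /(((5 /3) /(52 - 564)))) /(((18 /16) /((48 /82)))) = -196608 /205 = -959.06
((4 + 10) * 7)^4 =92236816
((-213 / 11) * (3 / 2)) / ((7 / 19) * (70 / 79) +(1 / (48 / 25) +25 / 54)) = -207174024 / 9345655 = -22.17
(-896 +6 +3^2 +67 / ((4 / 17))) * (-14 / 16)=16695 / 32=521.72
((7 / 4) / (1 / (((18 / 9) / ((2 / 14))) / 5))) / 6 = 0.82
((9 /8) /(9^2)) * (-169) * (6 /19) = -169 /228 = -0.74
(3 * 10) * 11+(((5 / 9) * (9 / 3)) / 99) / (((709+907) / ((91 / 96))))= 15204879815 / 46075392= 330.00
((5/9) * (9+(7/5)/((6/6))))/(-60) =-13/135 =-0.10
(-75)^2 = 5625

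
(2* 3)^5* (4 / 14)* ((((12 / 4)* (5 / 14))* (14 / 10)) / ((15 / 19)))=147744 / 35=4221.26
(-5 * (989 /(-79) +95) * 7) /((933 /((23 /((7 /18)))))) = -4496040 /24569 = -183.00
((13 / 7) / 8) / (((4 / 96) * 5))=1.11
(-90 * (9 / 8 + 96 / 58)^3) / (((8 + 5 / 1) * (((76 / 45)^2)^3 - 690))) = 100269013082431640625 / 449411169536962667008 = 0.22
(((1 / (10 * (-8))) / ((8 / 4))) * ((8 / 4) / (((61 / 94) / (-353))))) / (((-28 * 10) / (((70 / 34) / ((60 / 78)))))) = -215683 / 3318400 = -0.06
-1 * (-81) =81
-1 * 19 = -19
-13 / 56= -0.23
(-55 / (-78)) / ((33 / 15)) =25 / 78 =0.32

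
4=4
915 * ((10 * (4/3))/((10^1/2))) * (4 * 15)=146400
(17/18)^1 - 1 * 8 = -127/18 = -7.06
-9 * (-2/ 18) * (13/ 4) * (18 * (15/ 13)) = 135/ 2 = 67.50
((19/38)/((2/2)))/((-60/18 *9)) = -1/60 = -0.02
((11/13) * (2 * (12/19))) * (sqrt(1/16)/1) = 66/247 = 0.27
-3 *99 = -297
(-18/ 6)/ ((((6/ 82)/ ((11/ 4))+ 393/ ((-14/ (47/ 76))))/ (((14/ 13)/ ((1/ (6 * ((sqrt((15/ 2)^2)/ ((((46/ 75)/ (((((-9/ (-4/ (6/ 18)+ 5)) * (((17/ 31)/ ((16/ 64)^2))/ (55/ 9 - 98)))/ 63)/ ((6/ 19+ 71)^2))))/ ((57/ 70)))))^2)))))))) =2641760017099248203136/ 162286464212701580077750202054003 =0.00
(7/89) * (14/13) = 98/1157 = 0.08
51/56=0.91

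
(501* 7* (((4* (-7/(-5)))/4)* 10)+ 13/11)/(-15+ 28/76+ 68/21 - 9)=-215496309/89507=-2407.59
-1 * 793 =-793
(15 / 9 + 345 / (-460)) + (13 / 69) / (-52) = 21 / 23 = 0.91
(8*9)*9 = 648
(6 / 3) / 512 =1 / 256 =0.00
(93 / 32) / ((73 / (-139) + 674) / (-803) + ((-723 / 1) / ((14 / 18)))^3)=-3560470683 / 984062640917996480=-0.00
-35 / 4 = -8.75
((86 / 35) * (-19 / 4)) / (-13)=817 / 910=0.90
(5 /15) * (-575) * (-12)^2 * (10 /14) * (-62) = 8556000 /7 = 1222285.71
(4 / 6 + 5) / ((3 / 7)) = 119 / 9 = 13.22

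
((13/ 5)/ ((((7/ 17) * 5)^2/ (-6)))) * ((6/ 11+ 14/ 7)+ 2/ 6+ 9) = -60112/ 1375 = -43.72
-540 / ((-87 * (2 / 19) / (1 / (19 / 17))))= 1530 / 29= 52.76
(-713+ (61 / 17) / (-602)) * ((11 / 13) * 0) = 0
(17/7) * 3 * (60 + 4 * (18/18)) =3264/7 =466.29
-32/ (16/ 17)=-34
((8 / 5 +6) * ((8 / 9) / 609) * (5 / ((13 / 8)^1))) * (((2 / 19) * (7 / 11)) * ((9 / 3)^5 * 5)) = 11520 / 4147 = 2.78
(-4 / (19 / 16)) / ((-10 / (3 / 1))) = 96 / 95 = 1.01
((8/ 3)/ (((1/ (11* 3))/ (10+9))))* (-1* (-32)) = 53504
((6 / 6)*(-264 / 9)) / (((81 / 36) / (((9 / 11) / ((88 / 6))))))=-8 / 11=-0.73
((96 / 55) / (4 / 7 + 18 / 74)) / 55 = 24864 / 638275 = 0.04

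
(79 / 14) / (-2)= -79 / 28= -2.82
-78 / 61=-1.28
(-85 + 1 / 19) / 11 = -1614 / 209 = -7.72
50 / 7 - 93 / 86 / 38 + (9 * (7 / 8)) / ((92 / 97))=64894625 / 4209184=15.42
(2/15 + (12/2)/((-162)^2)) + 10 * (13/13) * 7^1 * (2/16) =388567/43740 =8.88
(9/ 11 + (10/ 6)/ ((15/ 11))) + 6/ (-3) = 0.04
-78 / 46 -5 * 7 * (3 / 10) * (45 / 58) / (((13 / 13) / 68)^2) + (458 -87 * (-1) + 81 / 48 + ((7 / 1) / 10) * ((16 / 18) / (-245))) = -624006233713 / 16808400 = -37124.67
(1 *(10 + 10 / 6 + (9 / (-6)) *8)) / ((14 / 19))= -0.45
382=382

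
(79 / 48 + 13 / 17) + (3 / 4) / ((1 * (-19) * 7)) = 260999 / 108528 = 2.40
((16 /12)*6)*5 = 40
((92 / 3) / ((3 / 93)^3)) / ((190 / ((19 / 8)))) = 685193 / 60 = 11419.88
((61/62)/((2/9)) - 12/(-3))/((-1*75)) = -209/1860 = -0.11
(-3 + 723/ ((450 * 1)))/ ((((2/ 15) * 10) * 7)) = -209/ 1400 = -0.15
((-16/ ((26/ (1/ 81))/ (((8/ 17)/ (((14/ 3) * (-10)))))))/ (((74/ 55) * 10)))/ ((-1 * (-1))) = 44/ 7727265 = 0.00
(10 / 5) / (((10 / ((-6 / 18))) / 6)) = -2 / 5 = -0.40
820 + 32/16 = 822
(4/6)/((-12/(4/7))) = -2/63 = -0.03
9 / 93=3 / 31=0.10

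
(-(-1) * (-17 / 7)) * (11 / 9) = -187 / 63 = -2.97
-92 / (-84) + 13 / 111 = 314 / 259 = 1.21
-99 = -99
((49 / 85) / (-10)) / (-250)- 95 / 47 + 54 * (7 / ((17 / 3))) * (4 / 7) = 360514803 / 9987500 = 36.10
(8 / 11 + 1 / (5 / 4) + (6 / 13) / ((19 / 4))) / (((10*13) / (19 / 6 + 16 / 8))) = 57009 / 883025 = 0.06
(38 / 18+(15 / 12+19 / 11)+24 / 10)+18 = 50467 / 1980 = 25.49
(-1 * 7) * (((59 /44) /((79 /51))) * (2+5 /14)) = -9027 /632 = -14.28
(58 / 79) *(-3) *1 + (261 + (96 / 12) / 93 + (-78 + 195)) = 2761616 / 7347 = 375.88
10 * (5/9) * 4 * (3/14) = 4.76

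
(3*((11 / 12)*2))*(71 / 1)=781 / 2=390.50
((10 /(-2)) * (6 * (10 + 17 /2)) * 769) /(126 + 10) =-426795 /136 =-3138.20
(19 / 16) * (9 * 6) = 513 / 8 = 64.12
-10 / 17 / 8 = -5 / 68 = -0.07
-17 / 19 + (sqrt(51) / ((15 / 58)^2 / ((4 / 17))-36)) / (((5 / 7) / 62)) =-5839904 * sqrt(51) / 2402955-17 / 19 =-18.25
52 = 52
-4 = -4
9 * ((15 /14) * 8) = 540 /7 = 77.14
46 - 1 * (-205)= 251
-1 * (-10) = 10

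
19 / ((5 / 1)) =19 / 5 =3.80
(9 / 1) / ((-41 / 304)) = -2736 / 41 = -66.73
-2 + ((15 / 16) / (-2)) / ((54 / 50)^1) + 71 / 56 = -2351 / 2016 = -1.17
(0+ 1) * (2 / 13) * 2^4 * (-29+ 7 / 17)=-15552 / 221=-70.37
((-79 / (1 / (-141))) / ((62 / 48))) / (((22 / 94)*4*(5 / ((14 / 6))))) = 7329462 / 1705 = 4298.80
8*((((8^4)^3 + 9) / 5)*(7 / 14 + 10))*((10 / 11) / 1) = 11544872093160 / 11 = 1049533826650.91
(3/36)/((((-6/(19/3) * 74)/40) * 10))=-19/3996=-0.00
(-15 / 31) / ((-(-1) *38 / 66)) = -495 / 589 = -0.84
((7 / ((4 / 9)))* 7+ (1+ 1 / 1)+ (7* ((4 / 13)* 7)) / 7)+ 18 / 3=6261 / 52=120.40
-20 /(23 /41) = -820 /23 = -35.65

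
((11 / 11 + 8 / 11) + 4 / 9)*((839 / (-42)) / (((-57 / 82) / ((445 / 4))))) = 3291124325 / 474012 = 6943.12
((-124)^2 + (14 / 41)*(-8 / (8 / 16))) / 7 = 630192 / 287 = 2195.79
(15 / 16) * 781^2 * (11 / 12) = 524185.23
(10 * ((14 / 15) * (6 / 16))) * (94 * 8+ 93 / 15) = 26537 / 10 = 2653.70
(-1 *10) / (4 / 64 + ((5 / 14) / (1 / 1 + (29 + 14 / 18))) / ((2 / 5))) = -310240 / 2839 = -109.28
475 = 475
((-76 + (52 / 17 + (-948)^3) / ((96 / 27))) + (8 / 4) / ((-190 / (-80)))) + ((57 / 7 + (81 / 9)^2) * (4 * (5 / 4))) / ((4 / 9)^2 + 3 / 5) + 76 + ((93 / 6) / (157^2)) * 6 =-106833235462442807 / 445851112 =-239616393.43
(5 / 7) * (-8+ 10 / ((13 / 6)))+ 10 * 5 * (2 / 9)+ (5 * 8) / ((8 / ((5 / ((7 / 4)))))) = 18820 / 819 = 22.98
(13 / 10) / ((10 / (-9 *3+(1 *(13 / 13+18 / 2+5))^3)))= 10881 / 25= 435.24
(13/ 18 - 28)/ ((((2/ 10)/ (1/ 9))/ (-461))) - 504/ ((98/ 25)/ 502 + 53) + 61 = 11850735134/ 1683909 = 7037.63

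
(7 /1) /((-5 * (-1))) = 7 /5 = 1.40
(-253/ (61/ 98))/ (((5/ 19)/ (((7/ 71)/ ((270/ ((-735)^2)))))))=-3958771201/ 12993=-304684.92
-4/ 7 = -0.57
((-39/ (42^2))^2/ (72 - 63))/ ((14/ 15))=845/ 14521248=0.00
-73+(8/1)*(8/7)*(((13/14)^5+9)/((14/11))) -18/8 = -18571247/3294172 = -5.64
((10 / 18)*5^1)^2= 625 / 81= 7.72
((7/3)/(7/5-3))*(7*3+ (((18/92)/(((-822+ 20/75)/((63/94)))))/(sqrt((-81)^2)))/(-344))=-4491923751945/146675061248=-30.63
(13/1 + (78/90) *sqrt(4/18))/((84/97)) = 1261 *sqrt(2)/3780 + 1261/84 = 15.48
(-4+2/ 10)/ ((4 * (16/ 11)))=-209/ 320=-0.65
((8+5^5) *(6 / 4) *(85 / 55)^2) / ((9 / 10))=4527185 / 363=12471.58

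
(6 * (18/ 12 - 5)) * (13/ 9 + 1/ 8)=-791/ 24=-32.96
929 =929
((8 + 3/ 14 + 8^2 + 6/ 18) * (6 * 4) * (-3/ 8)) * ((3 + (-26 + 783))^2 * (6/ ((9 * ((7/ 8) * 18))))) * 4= -28159155200/ 441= -63852959.64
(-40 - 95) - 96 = -231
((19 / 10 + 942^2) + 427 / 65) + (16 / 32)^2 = 230716907 / 260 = 887372.72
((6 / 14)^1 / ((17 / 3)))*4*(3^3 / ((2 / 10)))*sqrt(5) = 4860*sqrt(5) / 119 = 91.32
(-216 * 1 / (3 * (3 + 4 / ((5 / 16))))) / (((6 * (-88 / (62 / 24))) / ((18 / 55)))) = 0.01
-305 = -305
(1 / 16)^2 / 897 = 1 / 229632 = 0.00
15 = 15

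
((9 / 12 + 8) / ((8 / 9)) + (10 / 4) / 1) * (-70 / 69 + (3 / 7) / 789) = -50876395 / 4064928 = -12.52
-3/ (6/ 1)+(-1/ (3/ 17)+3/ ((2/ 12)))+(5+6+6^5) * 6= 280403/ 6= 46733.83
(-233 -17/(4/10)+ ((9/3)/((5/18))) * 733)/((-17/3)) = -229227/170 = -1348.39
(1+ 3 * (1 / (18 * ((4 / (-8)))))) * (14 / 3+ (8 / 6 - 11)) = -3.33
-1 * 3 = -3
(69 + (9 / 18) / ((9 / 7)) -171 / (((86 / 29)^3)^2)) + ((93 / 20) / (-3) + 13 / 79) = 97443443299454551 / 1438236520908480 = 67.75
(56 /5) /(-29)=-56 /145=-0.39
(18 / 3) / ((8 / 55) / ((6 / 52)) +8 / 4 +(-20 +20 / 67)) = -33165 / 90877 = -0.36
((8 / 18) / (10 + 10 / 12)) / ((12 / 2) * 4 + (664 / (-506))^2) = 64009 / 40131975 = 0.00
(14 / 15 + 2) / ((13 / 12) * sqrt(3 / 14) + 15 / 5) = 29568 / 29395 - 2288 * sqrt(42) / 88185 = 0.84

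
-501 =-501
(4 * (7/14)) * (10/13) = 20/13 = 1.54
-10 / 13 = -0.77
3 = 3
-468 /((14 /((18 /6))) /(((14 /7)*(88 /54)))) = -2288 /7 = -326.86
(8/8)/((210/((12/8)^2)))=3/280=0.01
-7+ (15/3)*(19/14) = -3/14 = -0.21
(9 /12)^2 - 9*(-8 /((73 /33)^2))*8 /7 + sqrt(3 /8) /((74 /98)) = 49*sqrt(6) /148 + 10371951 /596848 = 18.19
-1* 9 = -9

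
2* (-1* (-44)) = 88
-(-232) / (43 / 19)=4408 / 43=102.51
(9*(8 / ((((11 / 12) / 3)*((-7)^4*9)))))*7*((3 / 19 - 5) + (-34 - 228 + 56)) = -1153728 / 71687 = -16.09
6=6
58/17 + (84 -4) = 83.41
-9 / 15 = -3 / 5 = -0.60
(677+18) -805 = -110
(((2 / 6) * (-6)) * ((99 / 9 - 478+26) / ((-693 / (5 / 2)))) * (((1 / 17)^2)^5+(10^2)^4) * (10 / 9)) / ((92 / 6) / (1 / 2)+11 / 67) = -4727505696552905000023450 / 412272768635720949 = -11466936.59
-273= -273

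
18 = 18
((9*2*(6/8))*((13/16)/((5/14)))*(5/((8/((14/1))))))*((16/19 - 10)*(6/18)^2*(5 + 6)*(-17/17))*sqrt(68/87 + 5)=21021*sqrt(43761)/608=7232.58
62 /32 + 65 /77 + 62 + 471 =660083 /1232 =535.78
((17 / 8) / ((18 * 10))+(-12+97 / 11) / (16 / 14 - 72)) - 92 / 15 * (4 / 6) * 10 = -6683411 / 163680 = -40.83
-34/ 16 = -17/ 8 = -2.12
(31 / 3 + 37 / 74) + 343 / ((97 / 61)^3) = 526450643 / 5476038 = 96.14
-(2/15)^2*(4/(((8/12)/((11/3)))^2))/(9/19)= -9196/2025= -4.54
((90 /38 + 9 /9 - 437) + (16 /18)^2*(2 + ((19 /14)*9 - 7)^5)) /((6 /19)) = 8276.15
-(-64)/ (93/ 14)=896/ 93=9.63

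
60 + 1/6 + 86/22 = 4229/66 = 64.08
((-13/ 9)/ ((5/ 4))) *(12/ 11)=-208/ 165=-1.26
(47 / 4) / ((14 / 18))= 423 / 28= 15.11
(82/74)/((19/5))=205/703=0.29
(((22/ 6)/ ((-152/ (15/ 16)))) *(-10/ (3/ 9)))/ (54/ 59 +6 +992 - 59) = 3245/ 4495552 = 0.00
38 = 38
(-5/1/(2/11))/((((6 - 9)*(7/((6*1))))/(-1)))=-55/7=-7.86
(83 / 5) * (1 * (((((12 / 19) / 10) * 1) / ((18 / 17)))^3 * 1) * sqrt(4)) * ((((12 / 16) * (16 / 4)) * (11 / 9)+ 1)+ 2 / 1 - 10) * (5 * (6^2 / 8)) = -815558 / 1543275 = -0.53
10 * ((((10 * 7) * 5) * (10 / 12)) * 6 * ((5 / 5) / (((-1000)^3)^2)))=7 / 400000000000000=0.00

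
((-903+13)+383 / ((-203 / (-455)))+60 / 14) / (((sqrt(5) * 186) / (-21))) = 1107 * sqrt(5) / 1798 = 1.38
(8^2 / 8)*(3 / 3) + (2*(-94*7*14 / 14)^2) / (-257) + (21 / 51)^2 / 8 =-1997259471 / 594184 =-3361.35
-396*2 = -792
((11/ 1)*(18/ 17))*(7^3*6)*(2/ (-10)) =-407484/ 85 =-4793.93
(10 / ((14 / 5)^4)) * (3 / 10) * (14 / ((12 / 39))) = 24375 / 10976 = 2.22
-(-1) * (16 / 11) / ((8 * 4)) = 1 / 22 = 0.05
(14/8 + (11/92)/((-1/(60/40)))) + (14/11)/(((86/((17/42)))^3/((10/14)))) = 9362973547127/5961200791392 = 1.57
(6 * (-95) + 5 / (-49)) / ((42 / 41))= -1145335 / 2058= -556.53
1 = 1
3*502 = 1506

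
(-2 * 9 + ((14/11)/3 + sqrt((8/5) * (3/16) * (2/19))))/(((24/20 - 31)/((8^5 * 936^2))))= 27750983270400/1639 - 28707913728 * sqrt(285)/2831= 16760463155.88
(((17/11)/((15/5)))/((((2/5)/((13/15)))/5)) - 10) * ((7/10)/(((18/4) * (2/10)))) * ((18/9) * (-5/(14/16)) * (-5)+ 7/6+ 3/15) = -195475/972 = -201.11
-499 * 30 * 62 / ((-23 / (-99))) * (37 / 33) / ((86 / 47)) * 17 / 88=-20578952115 / 43516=-472905.42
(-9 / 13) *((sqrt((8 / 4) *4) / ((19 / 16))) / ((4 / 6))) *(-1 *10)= 4320 *sqrt(2) / 247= 24.73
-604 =-604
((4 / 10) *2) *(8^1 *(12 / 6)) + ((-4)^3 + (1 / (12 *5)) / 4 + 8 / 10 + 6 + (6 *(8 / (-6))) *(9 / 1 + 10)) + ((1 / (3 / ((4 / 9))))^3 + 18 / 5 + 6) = -294131071 / 1574640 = -186.79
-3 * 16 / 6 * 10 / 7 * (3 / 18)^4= -5 / 567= -0.01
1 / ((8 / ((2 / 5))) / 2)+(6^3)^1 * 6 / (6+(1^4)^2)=12967 / 70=185.24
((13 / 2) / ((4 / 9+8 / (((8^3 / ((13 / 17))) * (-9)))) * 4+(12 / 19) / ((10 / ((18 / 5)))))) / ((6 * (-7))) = -1259700 / 16277863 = -0.08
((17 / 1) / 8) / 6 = 17 / 48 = 0.35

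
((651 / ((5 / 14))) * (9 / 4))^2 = 1682066169 / 100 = 16820661.69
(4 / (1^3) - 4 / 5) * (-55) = -176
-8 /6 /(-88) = 1 /66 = 0.02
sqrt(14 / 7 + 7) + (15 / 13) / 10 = 81 / 26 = 3.12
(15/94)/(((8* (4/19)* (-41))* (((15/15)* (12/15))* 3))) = -475/493312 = -0.00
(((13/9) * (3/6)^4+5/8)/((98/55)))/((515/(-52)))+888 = 3132721/3528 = 887.96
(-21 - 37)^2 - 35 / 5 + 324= 3681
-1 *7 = -7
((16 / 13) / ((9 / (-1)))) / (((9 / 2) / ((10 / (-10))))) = 32 / 1053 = 0.03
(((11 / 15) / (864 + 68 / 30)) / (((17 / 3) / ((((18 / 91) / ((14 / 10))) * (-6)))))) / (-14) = 4455 / 492492091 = 0.00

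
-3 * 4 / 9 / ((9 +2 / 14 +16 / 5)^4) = -1500625 / 26121388032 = -0.00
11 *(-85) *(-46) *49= 2107490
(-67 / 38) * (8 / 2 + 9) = -871 / 38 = -22.92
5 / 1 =5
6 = 6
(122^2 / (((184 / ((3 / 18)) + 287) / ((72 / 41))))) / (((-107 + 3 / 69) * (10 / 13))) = -1026996 / 4496675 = -0.23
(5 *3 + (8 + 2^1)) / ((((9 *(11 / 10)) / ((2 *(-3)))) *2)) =-250 / 33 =-7.58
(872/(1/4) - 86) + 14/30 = 51037/15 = 3402.47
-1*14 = -14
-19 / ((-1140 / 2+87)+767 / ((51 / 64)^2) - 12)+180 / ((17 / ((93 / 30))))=1033768323 / 31520329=32.80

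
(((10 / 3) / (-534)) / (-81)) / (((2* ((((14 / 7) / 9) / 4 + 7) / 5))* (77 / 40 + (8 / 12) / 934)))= 467000 / 32934217977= 0.00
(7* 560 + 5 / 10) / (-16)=-7841 / 32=-245.03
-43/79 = -0.54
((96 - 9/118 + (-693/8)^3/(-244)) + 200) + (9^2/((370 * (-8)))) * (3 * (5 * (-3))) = 807569317211/272717824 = 2961.19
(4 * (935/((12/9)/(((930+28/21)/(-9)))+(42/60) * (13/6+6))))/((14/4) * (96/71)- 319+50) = -1309268400/527671849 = -2.48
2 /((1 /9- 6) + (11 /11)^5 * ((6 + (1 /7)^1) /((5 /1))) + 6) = 315 /211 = 1.49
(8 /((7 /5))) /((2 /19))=380 /7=54.29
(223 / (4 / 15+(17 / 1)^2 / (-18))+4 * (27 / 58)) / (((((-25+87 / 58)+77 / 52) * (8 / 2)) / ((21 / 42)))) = 113256 / 1627045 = 0.07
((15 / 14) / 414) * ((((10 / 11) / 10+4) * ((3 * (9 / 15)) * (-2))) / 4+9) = 195 / 14168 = 0.01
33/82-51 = -4149/82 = -50.60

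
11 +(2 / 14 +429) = 3081 / 7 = 440.14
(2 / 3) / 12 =0.06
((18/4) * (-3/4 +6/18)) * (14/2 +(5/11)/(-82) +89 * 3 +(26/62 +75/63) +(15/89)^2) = -6410151183595/12403272112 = -516.81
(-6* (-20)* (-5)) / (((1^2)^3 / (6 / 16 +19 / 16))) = -937.50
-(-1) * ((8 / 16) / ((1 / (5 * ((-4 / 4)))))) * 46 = -115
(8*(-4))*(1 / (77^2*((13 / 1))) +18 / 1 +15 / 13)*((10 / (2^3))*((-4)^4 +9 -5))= -1181057600 / 5929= -199200.13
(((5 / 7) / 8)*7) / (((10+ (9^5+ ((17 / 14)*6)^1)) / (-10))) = -175 / 1653856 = -0.00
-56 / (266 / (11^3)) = -280.21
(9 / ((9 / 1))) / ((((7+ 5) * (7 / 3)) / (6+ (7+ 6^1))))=19 / 28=0.68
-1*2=-2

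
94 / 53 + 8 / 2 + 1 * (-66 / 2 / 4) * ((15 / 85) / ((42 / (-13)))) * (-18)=-58977 / 25228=-2.34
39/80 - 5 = -361/80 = -4.51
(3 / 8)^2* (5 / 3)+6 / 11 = 549 / 704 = 0.78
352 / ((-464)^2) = 11 / 6728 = 0.00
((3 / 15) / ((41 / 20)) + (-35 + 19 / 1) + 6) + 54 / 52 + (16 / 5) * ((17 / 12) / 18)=-8.61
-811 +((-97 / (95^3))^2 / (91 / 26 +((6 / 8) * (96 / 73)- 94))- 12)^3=-2251203057706933101970836920697845406582111796702719 / 886649491001245542480986308285152698516845703125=-2539.00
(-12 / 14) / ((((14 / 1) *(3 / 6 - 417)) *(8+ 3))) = 6 / 448987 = 0.00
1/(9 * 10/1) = 1/90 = 0.01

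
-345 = -345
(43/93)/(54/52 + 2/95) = 106210/243381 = 0.44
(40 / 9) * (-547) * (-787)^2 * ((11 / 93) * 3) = -149069730920 / 279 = -534300110.82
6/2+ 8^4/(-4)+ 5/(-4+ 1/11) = -43958/43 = -1022.28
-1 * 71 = -71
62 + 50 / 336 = 10441 / 168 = 62.15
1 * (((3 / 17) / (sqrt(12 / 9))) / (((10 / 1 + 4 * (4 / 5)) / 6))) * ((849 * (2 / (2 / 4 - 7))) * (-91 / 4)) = 89145 * sqrt(3) / 374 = 412.84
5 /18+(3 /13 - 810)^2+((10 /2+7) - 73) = 655665.48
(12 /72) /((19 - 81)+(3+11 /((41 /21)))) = -41 /13128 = -0.00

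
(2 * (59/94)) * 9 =531/47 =11.30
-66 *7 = -462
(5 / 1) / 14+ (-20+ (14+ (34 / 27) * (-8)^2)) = 74.95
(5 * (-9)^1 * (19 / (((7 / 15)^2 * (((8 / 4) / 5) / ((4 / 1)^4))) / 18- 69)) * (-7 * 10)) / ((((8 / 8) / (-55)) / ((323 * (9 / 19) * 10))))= 13054290480000000 / 178847951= 72990998.26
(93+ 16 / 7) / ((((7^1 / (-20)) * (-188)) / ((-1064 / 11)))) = -506920 / 3619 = -140.07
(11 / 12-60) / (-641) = 709 / 7692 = 0.09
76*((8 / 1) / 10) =304 / 5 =60.80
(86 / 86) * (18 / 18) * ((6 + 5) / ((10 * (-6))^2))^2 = 121 / 12960000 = 0.00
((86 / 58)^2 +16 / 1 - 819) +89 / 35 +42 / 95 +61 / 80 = -7132230167 / 8948240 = -797.05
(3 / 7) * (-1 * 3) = -9 / 7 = -1.29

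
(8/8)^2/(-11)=-1/11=-0.09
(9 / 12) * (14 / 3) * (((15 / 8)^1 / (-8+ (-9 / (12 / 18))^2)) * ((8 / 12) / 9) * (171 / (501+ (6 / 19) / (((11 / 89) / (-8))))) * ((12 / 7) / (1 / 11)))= 436810 / 23334863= 0.02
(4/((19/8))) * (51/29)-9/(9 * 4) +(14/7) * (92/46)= 6.71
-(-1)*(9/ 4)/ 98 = 9/ 392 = 0.02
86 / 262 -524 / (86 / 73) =-444.46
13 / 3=4.33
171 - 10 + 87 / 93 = 5020 / 31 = 161.94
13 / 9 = 1.44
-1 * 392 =-392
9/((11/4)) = 36/11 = 3.27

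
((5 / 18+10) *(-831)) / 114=-51245 / 684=-74.92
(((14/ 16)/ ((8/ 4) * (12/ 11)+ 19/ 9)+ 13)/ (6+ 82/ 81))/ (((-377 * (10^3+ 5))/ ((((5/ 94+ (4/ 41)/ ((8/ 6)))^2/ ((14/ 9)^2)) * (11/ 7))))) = -0.00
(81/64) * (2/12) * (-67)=-1809/128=-14.13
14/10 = 1.40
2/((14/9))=9/7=1.29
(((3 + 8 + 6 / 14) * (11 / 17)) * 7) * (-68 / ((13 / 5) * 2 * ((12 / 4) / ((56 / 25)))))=-19712 / 39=-505.44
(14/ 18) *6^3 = 168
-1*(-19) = 19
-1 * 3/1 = -3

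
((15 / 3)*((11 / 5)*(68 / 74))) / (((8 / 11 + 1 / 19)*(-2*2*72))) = -39083 / 868464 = -0.05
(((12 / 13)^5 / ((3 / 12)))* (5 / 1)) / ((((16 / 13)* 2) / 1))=155520 / 28561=5.45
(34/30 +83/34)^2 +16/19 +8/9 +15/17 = 25352717/1647300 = 15.39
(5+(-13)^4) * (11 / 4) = 157113 / 2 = 78556.50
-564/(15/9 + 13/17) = -7191/31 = -231.97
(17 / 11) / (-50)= -17 / 550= -0.03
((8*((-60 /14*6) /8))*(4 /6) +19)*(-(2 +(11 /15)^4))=-1506583 /354375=-4.25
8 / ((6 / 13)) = 52 / 3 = 17.33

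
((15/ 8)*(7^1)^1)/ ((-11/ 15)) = -1575/ 88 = -17.90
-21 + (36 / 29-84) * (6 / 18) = -1409 / 29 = -48.59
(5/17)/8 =5/136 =0.04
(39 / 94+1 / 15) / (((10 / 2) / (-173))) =-117467 / 7050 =-16.66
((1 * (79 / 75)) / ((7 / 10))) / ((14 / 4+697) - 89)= 316 / 128415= 0.00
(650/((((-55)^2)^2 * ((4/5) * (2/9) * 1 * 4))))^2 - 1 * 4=-5487587339911/1371896838400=-4.00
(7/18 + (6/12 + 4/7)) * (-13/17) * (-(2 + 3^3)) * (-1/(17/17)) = -34684/1071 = -32.38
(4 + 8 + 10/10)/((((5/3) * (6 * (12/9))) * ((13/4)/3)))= 9/10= 0.90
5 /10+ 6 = 13 /2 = 6.50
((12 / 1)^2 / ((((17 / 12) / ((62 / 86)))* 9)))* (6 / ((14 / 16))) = 285696 / 5117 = 55.83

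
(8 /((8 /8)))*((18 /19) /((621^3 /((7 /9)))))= 112 /4550178159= 0.00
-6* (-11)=66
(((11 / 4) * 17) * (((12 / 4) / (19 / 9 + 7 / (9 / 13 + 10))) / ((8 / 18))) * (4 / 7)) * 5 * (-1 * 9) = -56846691 / 19376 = -2933.87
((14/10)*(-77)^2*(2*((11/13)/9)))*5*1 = 913066/117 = 7803.98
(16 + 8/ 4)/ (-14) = -9/ 7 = -1.29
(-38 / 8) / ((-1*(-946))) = -19 / 3784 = -0.01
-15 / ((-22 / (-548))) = -4110 / 11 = -373.64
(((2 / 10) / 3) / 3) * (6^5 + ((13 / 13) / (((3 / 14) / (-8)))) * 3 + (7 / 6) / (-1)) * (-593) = -27264361 / 270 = -100979.11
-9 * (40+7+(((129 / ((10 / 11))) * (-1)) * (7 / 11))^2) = -7380981 / 100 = -73809.81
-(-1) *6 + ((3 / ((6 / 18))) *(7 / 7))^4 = 6567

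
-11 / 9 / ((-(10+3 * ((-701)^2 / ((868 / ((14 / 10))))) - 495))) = 6820 / 10561527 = 0.00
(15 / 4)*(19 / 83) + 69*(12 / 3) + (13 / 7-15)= 612875 / 2324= 263.72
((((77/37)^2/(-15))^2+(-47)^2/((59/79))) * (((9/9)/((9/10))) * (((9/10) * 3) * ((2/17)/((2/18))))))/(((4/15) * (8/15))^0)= 441545753042364/46994587075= 9395.67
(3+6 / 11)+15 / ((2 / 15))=2553 / 22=116.05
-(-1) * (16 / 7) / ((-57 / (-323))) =272 / 21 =12.95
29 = 29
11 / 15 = 0.73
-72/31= -2.32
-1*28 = -28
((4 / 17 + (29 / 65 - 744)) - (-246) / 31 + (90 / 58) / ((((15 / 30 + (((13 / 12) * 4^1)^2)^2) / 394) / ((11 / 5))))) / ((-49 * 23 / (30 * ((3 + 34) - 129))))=-997723549327896 / 556886707013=-1791.61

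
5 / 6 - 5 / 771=0.83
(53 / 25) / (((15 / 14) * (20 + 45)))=742 / 24375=0.03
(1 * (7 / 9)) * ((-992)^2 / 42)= 492032 / 27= 18223.41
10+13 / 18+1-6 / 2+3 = 211 / 18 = 11.72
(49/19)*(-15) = -735/19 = -38.68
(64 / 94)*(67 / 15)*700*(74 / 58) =11105920 / 4089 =2716.05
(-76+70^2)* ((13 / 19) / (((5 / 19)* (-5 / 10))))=-125424 / 5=-25084.80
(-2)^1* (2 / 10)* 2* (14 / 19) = -0.59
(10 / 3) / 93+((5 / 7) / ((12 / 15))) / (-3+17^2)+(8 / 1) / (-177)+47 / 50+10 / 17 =1.52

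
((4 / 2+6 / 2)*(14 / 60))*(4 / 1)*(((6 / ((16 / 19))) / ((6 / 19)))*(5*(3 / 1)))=12635 / 8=1579.38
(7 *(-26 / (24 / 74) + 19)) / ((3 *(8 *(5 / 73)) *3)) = -187537 / 2160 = -86.82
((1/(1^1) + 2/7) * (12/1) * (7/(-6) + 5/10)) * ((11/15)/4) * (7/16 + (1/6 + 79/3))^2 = -6130113/4480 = -1368.33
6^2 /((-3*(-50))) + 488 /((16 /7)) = 10687 /50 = 213.74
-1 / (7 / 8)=-8 / 7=-1.14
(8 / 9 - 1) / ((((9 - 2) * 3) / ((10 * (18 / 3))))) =-20 / 63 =-0.32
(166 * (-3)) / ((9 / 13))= -2158 / 3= -719.33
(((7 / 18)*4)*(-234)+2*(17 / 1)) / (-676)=165 / 338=0.49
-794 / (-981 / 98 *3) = 77812 / 2943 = 26.44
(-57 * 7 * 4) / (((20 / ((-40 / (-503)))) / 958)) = -6079.40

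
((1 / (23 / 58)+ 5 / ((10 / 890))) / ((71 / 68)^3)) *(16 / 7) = 51783177216 / 57623671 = 898.64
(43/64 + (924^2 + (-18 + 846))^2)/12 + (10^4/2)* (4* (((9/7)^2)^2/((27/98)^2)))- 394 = 46742824453675/768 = 60863052674.06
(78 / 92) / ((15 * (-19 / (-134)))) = 871 / 2185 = 0.40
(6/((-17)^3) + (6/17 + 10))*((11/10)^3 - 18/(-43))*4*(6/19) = 11478599742/501740125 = 22.88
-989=-989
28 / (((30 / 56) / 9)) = 2352 / 5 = 470.40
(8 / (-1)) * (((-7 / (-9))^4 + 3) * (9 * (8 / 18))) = -706688 / 6561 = -107.71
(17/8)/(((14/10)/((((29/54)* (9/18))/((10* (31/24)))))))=493/15624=0.03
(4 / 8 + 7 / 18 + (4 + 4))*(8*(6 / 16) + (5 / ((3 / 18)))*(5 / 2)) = 2080 / 3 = 693.33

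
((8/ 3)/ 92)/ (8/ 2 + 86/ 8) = 8/ 4071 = 0.00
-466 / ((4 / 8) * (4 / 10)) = -2330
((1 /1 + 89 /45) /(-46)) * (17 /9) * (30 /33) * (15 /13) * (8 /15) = -18224 /266409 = -0.07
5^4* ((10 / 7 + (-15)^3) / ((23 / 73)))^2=1857383731890625 / 25921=71655558500.47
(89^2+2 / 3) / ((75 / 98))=465794 / 45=10350.98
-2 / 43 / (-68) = 1 / 1462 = 0.00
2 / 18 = 1 / 9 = 0.11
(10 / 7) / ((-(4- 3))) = -10 / 7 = -1.43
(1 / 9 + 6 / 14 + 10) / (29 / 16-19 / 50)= 265600 / 36099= 7.36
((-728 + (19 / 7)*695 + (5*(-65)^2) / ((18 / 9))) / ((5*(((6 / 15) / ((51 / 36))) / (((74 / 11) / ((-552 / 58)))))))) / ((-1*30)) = 2993220413 / 15301440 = 195.62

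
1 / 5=0.20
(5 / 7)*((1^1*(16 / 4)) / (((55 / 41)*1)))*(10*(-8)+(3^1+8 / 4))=-12300 / 77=-159.74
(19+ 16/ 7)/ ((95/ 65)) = 1937/ 133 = 14.56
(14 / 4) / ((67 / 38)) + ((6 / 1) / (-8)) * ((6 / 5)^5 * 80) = -147.31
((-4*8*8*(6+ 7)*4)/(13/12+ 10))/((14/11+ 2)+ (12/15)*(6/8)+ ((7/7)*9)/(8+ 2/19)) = -5857280/24301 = -241.03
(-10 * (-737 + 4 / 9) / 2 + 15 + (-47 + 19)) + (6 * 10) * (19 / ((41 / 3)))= 3753.19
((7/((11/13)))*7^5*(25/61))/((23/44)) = 152943700/1403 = 109011.90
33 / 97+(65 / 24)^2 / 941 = 18296353 / 52575552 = 0.35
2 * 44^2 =3872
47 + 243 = 290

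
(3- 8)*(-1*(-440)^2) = 968000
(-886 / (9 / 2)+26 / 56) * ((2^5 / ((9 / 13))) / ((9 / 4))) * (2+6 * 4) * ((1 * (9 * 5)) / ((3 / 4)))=-10707623680 / 1701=-6294899.28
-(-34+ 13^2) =-135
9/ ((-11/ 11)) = -9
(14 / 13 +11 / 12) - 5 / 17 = 4507 / 2652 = 1.70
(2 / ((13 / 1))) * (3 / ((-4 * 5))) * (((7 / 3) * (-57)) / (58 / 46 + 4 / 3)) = 27531 / 23270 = 1.18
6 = 6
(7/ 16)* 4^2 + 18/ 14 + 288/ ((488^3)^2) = 24479184592388159/ 2954384347357184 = 8.29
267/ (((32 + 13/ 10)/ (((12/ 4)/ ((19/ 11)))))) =9790/ 703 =13.93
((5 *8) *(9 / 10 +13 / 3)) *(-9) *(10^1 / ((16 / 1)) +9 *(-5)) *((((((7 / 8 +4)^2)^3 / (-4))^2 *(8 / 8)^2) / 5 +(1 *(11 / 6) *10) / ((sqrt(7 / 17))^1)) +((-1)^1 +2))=3065425 *sqrt(119) / 14 +414051853403972954757441 / 2199023255552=188291372025.00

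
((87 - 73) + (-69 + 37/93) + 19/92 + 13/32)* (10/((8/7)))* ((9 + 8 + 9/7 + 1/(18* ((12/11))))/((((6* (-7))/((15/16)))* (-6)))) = -2561419178125/79482912768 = -32.23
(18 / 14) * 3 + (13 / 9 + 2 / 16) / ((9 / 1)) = 18287 / 4536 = 4.03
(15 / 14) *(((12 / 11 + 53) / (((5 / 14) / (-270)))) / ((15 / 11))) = -32130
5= 5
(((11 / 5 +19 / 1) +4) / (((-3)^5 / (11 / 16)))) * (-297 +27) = 77 / 4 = 19.25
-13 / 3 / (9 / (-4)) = 52 / 27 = 1.93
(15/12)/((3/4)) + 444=1337/3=445.67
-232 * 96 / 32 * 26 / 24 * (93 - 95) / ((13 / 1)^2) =116 / 13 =8.92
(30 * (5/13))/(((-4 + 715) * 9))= 50/27729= 0.00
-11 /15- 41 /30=-21 /10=-2.10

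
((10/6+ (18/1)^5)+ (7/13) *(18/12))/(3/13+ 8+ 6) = 147386497/1110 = 132780.63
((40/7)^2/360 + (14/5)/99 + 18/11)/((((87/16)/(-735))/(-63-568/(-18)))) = 64261376/8613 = 7460.97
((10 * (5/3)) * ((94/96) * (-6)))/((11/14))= -124.62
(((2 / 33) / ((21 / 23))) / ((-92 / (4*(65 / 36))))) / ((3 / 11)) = -65 / 3402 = -0.02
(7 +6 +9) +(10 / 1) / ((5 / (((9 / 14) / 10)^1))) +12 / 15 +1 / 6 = 485 / 21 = 23.10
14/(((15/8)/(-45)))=-336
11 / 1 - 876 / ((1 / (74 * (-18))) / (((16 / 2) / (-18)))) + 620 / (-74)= -19187807 / 37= -518589.38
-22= -22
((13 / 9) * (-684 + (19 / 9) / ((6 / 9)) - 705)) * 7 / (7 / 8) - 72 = -434324 / 27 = -16086.07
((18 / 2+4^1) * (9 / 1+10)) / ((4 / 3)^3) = 6669 / 64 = 104.20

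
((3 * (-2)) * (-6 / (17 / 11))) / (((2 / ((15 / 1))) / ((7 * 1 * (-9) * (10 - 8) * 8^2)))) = -23950080 / 17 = -1408828.24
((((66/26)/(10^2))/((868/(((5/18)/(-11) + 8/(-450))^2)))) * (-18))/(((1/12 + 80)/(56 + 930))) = -22366917/1863799437500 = -0.00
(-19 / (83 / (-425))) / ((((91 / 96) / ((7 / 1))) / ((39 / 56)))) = 290700 / 581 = 500.34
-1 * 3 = -3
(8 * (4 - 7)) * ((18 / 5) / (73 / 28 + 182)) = -4032 / 8615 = -0.47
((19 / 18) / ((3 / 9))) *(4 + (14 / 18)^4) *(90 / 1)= 2721275 / 2187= 1244.30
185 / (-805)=-37 / 161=-0.23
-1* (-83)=83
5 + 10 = 15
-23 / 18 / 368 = -1 / 288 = -0.00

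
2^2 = 4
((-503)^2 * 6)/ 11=1518054/ 11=138004.91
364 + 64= 428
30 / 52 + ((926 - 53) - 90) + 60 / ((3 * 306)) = 3117329 / 3978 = 783.64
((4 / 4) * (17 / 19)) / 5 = 17 / 95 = 0.18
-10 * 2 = -20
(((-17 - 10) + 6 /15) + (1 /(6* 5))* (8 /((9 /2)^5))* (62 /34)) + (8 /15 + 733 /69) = -1069666192 /69264477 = -15.44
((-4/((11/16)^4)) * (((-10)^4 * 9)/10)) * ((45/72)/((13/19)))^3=-3950784000000/32166277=-122823.79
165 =165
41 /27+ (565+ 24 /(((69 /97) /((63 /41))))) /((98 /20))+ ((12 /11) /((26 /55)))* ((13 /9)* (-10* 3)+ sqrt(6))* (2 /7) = 60* sqrt(6) /91+ 123303497 /1247589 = 100.45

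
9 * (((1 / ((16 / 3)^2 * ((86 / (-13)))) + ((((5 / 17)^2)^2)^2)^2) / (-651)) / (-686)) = -17080068270234070836831 / 159479552427421398610022781952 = -0.00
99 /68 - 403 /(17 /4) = -6349 /68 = -93.37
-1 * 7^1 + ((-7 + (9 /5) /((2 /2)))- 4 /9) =-569 /45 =-12.64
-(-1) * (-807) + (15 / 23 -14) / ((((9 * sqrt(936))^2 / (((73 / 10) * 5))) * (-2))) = -5628860693 / 6975072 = -807.00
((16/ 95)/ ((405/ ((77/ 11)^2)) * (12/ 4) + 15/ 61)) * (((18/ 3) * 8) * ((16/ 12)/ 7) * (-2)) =-437248/ 3555375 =-0.12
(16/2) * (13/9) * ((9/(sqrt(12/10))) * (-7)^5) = -873964 * sqrt(30)/3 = -1595632.66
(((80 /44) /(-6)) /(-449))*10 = 100 /14817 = 0.01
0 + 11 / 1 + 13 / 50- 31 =-987 / 50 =-19.74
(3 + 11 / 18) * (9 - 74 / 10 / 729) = 212992 / 6561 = 32.46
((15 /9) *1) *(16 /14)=40 /21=1.90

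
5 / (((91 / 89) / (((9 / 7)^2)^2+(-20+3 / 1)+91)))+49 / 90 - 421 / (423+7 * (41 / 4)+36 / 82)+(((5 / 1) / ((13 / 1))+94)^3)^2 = 32245683878385388765548807469 / 45610447082144490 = 706980219253.52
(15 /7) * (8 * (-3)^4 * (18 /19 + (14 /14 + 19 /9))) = 749520 /133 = 5635.49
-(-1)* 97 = 97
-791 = -791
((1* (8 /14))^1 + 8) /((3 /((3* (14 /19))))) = 120 /19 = 6.32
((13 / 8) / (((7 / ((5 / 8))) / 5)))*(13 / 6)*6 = 9.43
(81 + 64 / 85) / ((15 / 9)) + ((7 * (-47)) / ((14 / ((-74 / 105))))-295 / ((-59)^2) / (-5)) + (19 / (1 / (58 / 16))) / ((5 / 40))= 324702268 / 526575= 616.63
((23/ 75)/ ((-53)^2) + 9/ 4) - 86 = -70576033/ 842700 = -83.75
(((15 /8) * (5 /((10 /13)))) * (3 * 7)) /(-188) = -4095 /3008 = -1.36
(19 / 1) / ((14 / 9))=171 / 14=12.21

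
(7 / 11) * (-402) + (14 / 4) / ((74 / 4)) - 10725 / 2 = -4573157 / 814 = -5618.13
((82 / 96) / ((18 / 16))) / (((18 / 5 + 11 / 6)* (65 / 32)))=1312 / 19071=0.07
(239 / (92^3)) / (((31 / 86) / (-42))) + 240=1448143863 / 6034832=239.96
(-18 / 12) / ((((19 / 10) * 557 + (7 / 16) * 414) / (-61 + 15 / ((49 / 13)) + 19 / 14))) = 163650 / 2429273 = 0.07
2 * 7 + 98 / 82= 15.20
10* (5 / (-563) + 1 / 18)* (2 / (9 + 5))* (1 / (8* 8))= 0.00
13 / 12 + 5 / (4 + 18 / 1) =173 / 132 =1.31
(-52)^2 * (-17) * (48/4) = -551616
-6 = -6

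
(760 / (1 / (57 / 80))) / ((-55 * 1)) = -1083 / 110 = -9.85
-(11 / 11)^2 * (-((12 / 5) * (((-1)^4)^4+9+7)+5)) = 229 / 5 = 45.80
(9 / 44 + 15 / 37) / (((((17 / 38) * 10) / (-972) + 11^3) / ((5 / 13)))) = 22923405 / 130057134493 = 0.00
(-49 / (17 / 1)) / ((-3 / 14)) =686 / 51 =13.45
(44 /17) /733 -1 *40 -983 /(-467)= -220501769 /5819287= -37.89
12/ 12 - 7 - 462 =-468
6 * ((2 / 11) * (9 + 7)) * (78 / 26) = 576 / 11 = 52.36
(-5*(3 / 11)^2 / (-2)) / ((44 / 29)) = 1305 / 10648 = 0.12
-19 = -19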